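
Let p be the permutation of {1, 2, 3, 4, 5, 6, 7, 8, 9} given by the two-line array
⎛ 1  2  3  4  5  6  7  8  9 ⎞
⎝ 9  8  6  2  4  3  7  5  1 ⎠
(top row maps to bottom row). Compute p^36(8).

Tracing 8 → 5 → … returns to 8 after 4 steps, so 8 lies in a 4-cycle (2, 8, 5, 4).
Since the cycle has length 4, p^36 acts on it the same as p^0 (36 mod 4 = 0).
So p^36(8) = 8.

8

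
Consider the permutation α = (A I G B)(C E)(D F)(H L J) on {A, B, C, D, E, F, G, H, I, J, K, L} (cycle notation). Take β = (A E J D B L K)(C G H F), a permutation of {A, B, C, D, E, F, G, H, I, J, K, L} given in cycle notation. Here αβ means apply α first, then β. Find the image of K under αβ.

A

(αβ)(K) = β(α(K)). α(K) = K, then β(K) = A. So (αβ)(K) = A.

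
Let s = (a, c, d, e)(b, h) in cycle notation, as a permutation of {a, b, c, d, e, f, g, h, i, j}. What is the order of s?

4

The disjoint cycles have lengths 4, 2, 1, 1, 1, 1.
Since disjoint cycles commute, ord(s) = lcm(4, 2) = 4.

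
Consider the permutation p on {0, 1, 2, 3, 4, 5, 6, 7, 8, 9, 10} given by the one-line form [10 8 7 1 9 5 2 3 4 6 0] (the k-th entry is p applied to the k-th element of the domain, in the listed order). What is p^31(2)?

6

Tracing 2 → 7 → … returns to 2 after 8 steps, so 2 lies in an 8-cycle (1, 8, 4, 9, 6, 2, 7, 3).
On an 8-cycle, p^8 is the identity, so p^31 = p^7 there (31 ≡ 7 mod 8).
Advancing 7 steps from 2: 2 → 7 → 3 → 1 → 8 → 4 → 9 → 6.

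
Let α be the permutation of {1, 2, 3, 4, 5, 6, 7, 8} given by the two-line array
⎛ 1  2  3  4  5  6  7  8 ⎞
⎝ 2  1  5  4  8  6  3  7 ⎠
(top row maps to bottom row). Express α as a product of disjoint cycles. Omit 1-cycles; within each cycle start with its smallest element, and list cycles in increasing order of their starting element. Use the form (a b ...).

Iterating α from 1 gives 1 → 2 → 1; that is the 2-cycle (1 2).
Repeating from the next unused element and collecting all non-trivial cycles gives (1 2)(3 5 8 7).

(1 2)(3 5 8 7)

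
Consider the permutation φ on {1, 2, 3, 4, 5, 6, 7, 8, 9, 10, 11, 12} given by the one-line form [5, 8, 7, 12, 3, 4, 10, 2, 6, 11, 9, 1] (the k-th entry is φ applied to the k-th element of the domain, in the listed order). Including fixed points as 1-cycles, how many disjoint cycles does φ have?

2

The cycle decomposition is (1, 5, 3, 7, 10, 11, 9, 6, 4, 12)(2, 8), which has 2 cycles (counting 1-cycles).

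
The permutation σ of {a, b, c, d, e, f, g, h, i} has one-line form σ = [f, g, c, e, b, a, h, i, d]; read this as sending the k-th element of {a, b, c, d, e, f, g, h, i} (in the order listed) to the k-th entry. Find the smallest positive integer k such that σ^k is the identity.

Decomposing into disjoint cycles gives cycle lengths 6, 2, 1.
Since disjoint cycles commute, ord(σ) = lcm(6, 2) = 6.

6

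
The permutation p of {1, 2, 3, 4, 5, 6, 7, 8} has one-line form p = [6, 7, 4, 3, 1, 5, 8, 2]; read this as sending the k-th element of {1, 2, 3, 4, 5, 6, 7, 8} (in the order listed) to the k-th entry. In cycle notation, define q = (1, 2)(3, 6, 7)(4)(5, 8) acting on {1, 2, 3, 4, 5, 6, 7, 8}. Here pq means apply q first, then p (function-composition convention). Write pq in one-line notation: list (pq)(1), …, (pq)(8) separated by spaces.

7 6 5 3 2 8 4 1

For each element, apply q then p: 1 → 2 → 7; 2 → 1 → 6; 3 → 6 → 5; 4 → 4 → 3; 5 → 8 → 2; 6 → 7 → 8; 7 → 3 → 4; 8 → 5 → 1.
So pq in one-line form is 7 6 5 3 2 8 4 1.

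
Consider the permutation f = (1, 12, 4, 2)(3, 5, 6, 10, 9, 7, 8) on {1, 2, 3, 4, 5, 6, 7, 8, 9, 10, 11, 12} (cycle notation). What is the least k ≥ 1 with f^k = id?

The disjoint cycles have lengths 7, 4, 1.
The order is lcm(7, 4) = 28.

28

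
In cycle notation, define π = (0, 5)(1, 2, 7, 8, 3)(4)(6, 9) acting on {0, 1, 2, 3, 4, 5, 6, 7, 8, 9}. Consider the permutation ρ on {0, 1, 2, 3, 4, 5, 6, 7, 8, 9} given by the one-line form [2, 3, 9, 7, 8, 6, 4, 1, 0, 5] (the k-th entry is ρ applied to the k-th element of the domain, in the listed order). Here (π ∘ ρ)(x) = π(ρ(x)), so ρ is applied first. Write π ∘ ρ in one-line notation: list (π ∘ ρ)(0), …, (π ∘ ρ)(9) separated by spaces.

7 1 6 8 3 9 4 2 5 0

(π ∘ ρ)(x) = π(ρ(x)). Computing each image: π(ρ(0)) = π(2) = 7, π(ρ(1)) = π(3) = 1, π(ρ(2)) = π(9) = 6, π(ρ(3)) = π(7) = 8, π(ρ(4)) = π(8) = 3, π(ρ(5)) = π(6) = 9, π(ρ(6)) = π(4) = 4, π(ρ(7)) = π(1) = 2, π(ρ(8)) = π(0) = 5, π(ρ(9)) = π(5) = 0.
Hence π ∘ ρ = [7 1 6 8 3 9 4 2 5 0].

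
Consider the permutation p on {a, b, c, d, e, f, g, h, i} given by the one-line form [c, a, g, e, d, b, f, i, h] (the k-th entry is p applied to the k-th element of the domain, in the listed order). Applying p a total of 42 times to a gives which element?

g

Tracing a → c → … returns to a after 5 steps, so a lies in a 5-cycle (a c g f b).
Since the cycle has length 5, p^42 acts on it the same as p^2 (42 mod 5 = 2).
Advancing 2 steps from a: a → c → g.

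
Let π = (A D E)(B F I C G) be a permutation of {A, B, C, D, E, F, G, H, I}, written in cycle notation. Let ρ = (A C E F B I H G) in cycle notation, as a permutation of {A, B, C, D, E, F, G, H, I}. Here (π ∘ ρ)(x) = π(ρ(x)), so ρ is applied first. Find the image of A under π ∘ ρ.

G

ρ(A) = C, then π(C) = G; composing gives (π ∘ ρ)(A) = G.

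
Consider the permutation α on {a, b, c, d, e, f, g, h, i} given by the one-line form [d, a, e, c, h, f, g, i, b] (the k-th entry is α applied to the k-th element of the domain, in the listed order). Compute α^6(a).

Tracing a → d → … returns to a after 7 steps, so a lies in a 7-cycle (a, d, c, e, h, i, b).
Advancing 6 steps from a: a → d → c → e → h → i → b.

b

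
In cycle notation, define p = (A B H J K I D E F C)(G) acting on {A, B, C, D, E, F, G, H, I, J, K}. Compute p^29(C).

F

C lies in the 10-cycle (A B H J K I D E F C).
On a 10-cycle, p^10 is the identity, so p^29 = p^9 there (29 ≡ 9 mod 10).
Stepping 9 places around the cycle: C → A → B → H → J → K → I → D → E → F.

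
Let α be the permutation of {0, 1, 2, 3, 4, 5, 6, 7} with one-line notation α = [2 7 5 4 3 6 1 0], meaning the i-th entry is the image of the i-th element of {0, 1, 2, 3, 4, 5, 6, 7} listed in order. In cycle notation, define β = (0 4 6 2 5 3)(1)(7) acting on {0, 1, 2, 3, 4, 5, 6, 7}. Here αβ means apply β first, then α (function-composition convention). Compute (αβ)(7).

First apply β: β(7) = 7, then α(7) = 0. Thus (αβ)(7) = 0.

0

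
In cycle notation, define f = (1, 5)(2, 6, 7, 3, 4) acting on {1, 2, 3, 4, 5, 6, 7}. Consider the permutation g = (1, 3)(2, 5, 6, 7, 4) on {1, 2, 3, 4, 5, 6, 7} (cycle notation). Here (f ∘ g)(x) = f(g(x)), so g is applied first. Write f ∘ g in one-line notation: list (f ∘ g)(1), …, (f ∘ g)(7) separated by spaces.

(f ∘ g)(x) = f(g(x)). Computing each image: f(g(1)) = f(3) = 4, f(g(2)) = f(5) = 1, f(g(3)) = f(1) = 5, f(g(4)) = f(2) = 6, f(g(5)) = f(6) = 7, f(g(6)) = f(7) = 3, f(g(7)) = f(4) = 2.
Hence f ∘ g = [4 1 5 6 7 3 2].

4 1 5 6 7 3 2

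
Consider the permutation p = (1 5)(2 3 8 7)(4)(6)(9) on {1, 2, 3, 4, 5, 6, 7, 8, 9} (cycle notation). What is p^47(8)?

3

8 lies in the 4-cycle (2 3 8 7).
On a 4-cycle, p^4 is the identity, so p^47 = p^3 there (47 ≡ 3 mod 4).
Advancing 3 steps from 8: 8 → 7 → 2 → 3.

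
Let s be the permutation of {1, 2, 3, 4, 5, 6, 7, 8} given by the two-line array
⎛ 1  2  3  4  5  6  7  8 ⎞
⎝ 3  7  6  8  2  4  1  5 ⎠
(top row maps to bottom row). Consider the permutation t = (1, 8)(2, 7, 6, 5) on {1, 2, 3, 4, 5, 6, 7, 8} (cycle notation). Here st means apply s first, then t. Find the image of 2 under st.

(st)(2) = t(s(2)). s(2) = 7, then t(7) = 6. So (st)(2) = 6.

6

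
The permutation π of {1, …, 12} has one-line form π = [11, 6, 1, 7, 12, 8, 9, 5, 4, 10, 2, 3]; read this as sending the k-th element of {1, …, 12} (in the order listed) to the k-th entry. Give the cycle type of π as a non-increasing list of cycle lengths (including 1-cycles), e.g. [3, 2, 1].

[8, 3, 1]

The disjoint cycles are (1 11 2 6 8 5 12 3)(4 7 9)(10), with lengths 8, 3, 1 in non-increasing order.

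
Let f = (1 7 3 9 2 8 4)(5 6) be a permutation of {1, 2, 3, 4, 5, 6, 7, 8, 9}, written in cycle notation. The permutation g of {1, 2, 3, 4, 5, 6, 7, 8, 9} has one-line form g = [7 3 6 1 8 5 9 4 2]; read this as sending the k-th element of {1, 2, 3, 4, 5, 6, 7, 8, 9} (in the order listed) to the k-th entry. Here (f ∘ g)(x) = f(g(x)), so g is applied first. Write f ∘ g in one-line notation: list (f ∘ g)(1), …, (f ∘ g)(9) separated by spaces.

(f ∘ g)(x) = f(g(x)). Computing each image: f(g(1)) = f(7) = 3, f(g(2)) = f(3) = 9, f(g(3)) = f(6) = 5, f(g(4)) = f(1) = 7, f(g(5)) = f(8) = 4, f(g(6)) = f(5) = 6, f(g(7)) = f(9) = 2, f(g(8)) = f(4) = 1, f(g(9)) = f(2) = 8.
Hence f ∘ g = [3 9 5 7 4 6 2 1 8].

3 9 5 7 4 6 2 1 8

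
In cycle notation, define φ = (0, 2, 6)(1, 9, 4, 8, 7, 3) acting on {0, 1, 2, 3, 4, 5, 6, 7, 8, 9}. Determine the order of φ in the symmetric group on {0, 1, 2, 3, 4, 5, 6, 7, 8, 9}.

6

The cycle type of φ is (6, 3, 1).
Since disjoint cycles commute, ord(φ) = lcm(6, 3) = 6.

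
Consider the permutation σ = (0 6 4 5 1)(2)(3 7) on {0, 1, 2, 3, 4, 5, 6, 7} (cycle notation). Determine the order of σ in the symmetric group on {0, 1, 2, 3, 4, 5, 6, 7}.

The cycle type of σ is (5, 2, 1).
Since disjoint cycles commute, ord(σ) = lcm(5, 2) = 10.

10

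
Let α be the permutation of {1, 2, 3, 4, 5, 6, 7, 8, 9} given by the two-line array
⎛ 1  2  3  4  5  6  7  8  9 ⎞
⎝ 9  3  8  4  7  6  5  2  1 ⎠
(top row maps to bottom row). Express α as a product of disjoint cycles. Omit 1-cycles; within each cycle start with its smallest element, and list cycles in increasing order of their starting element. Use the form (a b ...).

Start at 1 and follow images: 1 → 9 → 1, giving the cycle (1 9).
Repeating from the next unused element and collecting all non-trivial cycles gives (1 9)(2 3 8)(5 7).

(1 9)(2 3 8)(5 7)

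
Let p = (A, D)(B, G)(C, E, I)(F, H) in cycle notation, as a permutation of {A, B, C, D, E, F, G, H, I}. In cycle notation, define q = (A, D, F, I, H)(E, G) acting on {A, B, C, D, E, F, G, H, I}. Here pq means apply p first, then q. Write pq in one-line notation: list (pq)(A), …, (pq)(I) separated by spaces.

(pq)(x) = q(p(x)). Computing each image: q(p(A)) = q(D) = F, q(p(B)) = q(G) = E, q(p(C)) = q(E) = G, q(p(D)) = q(A) = D, q(p(E)) = q(I) = H, q(p(F)) = q(H) = A, q(p(G)) = q(B) = B, q(p(H)) = q(F) = I, q(p(I)) = q(C) = C.
Hence pq = [F E G D H A B I C].

F E G D H A B I C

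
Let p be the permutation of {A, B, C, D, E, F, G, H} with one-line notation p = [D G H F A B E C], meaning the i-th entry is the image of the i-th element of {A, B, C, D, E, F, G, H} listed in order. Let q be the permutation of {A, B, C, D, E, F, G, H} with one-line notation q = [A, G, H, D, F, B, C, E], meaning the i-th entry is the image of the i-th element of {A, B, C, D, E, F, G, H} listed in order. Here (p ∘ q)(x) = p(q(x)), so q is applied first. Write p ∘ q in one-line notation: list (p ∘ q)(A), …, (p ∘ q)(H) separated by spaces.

For each element, apply q then p: A → A → D; B → G → E; C → H → C; D → D → F; E → F → B; F → B → G; G → C → H; H → E → A.
Collecting the images, p ∘ q = [D E C F B G H A].

D E C F B G H A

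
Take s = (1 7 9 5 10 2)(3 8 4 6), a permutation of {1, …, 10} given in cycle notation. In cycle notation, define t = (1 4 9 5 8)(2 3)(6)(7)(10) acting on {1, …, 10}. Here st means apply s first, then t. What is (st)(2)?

s(2) = 1, then t(1) = 4; composing gives (st)(2) = 4.

4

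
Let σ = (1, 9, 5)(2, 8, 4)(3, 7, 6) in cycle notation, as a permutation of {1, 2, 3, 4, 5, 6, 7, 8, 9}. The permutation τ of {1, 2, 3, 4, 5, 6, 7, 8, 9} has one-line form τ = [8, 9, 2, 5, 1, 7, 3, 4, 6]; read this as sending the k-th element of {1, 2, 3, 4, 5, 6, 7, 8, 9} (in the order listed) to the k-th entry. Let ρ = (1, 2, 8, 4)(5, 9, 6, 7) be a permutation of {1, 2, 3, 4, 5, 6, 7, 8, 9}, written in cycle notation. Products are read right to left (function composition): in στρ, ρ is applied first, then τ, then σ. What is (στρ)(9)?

6

(στρ)(9) = σ(τ(ρ(9))). ρ(9) = 6, then τ(6) = 7, then σ(7) = 6, so the result is 6.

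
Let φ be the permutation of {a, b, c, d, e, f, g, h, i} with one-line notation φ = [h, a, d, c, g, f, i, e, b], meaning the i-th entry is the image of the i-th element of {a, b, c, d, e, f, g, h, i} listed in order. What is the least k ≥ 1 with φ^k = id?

6

Writing φ as disjoint cycles, the cycle lengths are 6, 2, 1.
Since disjoint cycles commute, ord(φ) = lcm(6, 2) = 6.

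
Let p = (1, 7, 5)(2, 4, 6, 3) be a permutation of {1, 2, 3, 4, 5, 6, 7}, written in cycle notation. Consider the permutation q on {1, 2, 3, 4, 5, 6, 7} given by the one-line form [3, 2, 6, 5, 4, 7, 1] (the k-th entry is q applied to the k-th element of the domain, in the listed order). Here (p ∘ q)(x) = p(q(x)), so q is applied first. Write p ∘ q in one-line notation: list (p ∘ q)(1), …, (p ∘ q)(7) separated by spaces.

Chase each element through q then p: 1 → 3 → 2; 2 → 2 → 4; 3 → 6 → 3; 4 → 5 → 1; 5 → 4 → 6; 6 → 7 → 5; 7 → 1 → 7.
Collecting the images, p ∘ q = [2 4 3 1 6 5 7].

2 4 3 1 6 5 7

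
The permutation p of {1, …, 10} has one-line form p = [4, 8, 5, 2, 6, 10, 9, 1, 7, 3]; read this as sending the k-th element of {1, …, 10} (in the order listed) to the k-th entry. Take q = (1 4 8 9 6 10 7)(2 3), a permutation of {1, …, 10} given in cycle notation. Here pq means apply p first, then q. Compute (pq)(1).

(pq)(1) = q(p(1)). p(1) = 4, then q(4) = 8. So (pq)(1) = 8.

8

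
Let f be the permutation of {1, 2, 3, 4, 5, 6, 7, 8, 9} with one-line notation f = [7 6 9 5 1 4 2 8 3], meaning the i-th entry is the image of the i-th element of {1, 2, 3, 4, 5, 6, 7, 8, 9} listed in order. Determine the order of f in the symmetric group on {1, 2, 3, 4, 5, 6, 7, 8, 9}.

Writing f as disjoint cycles, the cycle lengths are 6, 2, 1.
Since disjoint cycles commute, ord(f) = lcm(6, 2) = 6.

6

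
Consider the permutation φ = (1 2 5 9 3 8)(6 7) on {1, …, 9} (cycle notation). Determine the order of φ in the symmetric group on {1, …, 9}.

The disjoint cycles have lengths 6, 2, 1.
The order of φ is the least common multiple of its cycle lengths: lcm(6, 2) = 6.

6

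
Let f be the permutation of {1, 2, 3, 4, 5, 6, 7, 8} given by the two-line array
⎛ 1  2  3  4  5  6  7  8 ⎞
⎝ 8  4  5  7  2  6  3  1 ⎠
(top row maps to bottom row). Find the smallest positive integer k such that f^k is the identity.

10

The disjoint-cycle form of f has cycle lengths 5, 2, 1.
The order is lcm(5, 2) = 10.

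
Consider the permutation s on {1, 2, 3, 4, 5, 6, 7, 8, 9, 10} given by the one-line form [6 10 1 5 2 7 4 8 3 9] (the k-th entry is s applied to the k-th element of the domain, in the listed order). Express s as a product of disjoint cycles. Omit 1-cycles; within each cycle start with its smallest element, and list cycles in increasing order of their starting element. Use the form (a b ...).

(1 6 7 4 5 2 10 9 3)

From 1: 1 → 6 → 7 → 4 → 5 → 2 → 10 → 9 → 3 → 1, closing the cycle (1 6 7 4 5 2 10 9 3).
Repeating from the next unused element and collecting all non-trivial cycles gives (1 6 7 4 5 2 10 9 3).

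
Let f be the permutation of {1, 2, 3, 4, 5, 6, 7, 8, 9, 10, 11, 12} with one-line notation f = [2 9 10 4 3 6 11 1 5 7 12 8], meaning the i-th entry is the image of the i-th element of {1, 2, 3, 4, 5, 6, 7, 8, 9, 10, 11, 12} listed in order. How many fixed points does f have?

The fixed points (elements with f(x) = x) are {4, 6}, so there are 2.

2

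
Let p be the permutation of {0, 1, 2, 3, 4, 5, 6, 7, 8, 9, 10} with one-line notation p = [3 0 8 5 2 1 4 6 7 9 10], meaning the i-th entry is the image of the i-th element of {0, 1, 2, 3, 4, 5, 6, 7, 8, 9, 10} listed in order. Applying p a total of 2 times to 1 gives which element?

3

Tracing 1 → 0 → … returns to 1 after 4 steps, so 1 lies in a 4-cycle (0 3 5 1).
Stepping 2 places around the cycle: 1 → 0 → 3.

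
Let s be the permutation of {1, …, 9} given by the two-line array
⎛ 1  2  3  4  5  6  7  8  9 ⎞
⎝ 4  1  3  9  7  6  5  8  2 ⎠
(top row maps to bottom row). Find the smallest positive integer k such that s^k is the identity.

4

Decomposing into disjoint cycles gives cycle lengths 4, 2, 1, 1, 1.
The order is lcm(4, 2) = 4.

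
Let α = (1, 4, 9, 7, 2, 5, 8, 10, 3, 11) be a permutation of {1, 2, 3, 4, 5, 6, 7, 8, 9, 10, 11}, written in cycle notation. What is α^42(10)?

10 lies in the 10-cycle (1, 4, 9, 7, 2, 5, 8, 10, 3, 11).
Powers repeat with period 10 on this cycle, and 42 mod 10 = 2, so α^42(10) = α^2(10).
Advancing 2 steps from 10: 10 → 3 → 11.

11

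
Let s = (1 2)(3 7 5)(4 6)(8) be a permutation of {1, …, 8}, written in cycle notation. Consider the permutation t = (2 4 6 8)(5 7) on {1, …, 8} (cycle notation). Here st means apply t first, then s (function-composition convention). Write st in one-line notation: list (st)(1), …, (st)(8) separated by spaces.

2 6 7 4 5 8 3 1

For each element, apply t then s: 1 → 1 → 2; 2 → 4 → 6; 3 → 3 → 7; 4 → 6 → 4; 5 → 7 → 5; 6 → 8 → 8; 7 → 5 → 3; 8 → 2 → 1.
So st in one-line form is 2 6 7 4 5 8 3 1.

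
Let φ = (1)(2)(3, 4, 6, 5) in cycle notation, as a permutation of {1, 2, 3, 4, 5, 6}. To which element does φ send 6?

5

Within (3, 4, 6, 5), 6 ↦ 5.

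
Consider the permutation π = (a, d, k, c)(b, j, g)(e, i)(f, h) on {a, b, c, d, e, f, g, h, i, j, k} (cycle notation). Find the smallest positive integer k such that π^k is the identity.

12

The cycle type of π is (4, 3, 2, 2).
Since disjoint cycles commute, ord(π) = lcm(4, 3, 2, 2) = 12.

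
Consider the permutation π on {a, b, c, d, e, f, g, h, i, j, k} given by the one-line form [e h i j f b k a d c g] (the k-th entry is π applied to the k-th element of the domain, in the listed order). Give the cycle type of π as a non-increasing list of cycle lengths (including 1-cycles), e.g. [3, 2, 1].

The disjoint cycles are (a e f b h)(c i d j)(g k), with lengths 5, 4, 2 in non-increasing order.

[5, 4, 2]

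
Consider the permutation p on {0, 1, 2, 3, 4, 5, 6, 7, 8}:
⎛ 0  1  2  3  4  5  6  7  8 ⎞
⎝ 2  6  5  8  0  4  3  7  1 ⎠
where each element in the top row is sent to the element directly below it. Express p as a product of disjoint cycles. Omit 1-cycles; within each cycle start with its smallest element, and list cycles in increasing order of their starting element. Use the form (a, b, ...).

Iterating p from 0 gives 0 → 2 → 5 → 4 → 0; that is the 4-cycle (0, 2, 5, 4).
Repeating from the next unused element and collecting all non-trivial cycles gives (0, 2, 5, 4)(1, 6, 3, 8).

(0, 2, 5, 4)(1, 6, 3, 8)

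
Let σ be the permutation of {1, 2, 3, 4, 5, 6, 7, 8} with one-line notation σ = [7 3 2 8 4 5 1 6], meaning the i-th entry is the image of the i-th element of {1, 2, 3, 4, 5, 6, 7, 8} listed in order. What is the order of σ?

4

Writing σ as disjoint cycles, the cycle lengths are 4, 2, 2.
The order of σ is the least common multiple of its cycle lengths: lcm(4, 2, 2) = 4.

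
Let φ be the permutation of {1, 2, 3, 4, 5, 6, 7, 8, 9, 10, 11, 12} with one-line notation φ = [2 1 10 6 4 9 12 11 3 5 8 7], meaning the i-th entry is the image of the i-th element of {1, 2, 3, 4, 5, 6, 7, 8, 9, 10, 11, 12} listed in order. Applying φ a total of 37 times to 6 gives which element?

Tracing 6 → 9 → … returns to 6 after 6 steps, so 6 lies in a 6-cycle (3, 10, 5, 4, 6, 9).
On a 6-cycle, φ^6 is the identity, so φ^37 = φ^1 there (37 ≡ 1 mod 6).
Advancing 1 step from 6: 6 → 9.

9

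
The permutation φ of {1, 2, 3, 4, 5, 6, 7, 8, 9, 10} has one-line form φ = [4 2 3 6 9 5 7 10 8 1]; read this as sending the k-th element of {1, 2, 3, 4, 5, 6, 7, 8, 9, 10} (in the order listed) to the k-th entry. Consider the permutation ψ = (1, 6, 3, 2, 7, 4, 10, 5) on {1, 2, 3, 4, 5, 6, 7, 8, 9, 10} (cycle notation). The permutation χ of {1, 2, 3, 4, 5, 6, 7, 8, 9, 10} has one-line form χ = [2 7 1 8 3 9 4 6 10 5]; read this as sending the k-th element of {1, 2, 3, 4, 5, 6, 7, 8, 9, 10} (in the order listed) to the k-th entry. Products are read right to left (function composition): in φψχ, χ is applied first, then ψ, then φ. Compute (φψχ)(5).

Apply the permutations in order: χ(5) = 3, then ψ(3) = 2, then φ(2) = 2. So (φψχ)(5) = 2.

2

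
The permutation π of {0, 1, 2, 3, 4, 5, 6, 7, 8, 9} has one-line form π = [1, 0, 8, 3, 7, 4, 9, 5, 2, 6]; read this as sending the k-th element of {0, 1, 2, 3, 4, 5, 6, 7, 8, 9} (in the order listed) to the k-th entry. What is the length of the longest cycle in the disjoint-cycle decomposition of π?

Decomposing into disjoint cycles gives (0, 1)(2, 8)(4, 7, 5)(6, 9); the longest has length 3.

3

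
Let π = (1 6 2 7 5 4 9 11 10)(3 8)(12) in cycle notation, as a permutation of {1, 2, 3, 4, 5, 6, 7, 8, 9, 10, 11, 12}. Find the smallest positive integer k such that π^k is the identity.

The disjoint cycles have lengths 9, 2, 1.
Since disjoint cycles commute, ord(π) = lcm(9, 2) = 18.

18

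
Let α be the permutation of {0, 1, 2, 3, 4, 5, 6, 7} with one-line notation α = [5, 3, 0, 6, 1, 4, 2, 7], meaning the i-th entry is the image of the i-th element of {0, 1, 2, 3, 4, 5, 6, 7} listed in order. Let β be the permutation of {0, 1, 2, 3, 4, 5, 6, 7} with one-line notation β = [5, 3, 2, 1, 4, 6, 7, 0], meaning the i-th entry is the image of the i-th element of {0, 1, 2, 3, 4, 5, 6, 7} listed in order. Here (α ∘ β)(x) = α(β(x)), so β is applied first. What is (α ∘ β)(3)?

First apply β: β(3) = 1, then α(1) = 3. Thus (α ∘ β)(3) = 3.

3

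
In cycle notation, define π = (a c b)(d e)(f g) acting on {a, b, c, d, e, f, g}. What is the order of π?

6

The cycle type of π is (3, 2, 2).
The order is lcm(3, 2, 2) = 6.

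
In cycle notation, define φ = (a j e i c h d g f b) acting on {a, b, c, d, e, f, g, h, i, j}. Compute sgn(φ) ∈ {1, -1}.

-1

The cycle lengths are 10.
A cycle is odd iff its length is even; φ has 1 even-length cycle, so sgn(φ) = (−1)^1 and φ is odd.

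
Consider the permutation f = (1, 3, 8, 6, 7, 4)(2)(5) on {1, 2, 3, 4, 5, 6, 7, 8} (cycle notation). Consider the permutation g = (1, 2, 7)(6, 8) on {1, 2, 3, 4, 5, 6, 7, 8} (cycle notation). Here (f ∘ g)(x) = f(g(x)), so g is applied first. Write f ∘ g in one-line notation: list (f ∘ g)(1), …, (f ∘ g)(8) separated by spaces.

2 4 8 1 5 6 3 7

(f ∘ g)(x) = f(g(x)). Computing each image: f(g(1)) = f(2) = 2, f(g(2)) = f(7) = 4, f(g(3)) = f(3) = 8, f(g(4)) = f(4) = 1, f(g(5)) = f(5) = 5, f(g(6)) = f(8) = 6, f(g(7)) = f(1) = 3, f(g(8)) = f(6) = 7.
Hence f ∘ g = [2 4 8 1 5 6 3 7].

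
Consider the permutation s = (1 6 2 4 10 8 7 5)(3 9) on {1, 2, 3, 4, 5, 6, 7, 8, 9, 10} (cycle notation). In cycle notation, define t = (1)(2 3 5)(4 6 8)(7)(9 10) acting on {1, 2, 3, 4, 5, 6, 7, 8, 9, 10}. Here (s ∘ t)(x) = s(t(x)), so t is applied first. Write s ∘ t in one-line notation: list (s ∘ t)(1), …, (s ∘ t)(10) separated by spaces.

(s ∘ t)(x) = s(t(x)). Computing each image: s(t(1)) = s(1) = 6, s(t(2)) = s(3) = 9, s(t(3)) = s(5) = 1, s(t(4)) = s(6) = 2, s(t(5)) = s(2) = 4, s(t(6)) = s(8) = 7, s(t(7)) = s(7) = 5, s(t(8)) = s(4) = 10, s(t(9)) = s(10) = 8, s(t(10)) = s(9) = 3.
Hence s ∘ t = [6 9 1 2 4 7 5 10 8 3].

6 9 1 2 4 7 5 10 8 3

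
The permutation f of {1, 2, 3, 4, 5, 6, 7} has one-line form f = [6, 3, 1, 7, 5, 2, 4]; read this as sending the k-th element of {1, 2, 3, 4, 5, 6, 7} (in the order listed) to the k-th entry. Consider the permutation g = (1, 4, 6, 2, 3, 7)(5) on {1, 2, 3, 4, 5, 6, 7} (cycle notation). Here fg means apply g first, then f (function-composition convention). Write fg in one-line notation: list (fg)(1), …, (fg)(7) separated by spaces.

7 1 4 2 5 3 6

(fg)(x) = f(g(x)). Computing each image: f(g(1)) = f(4) = 7, f(g(2)) = f(3) = 1, f(g(3)) = f(7) = 4, f(g(4)) = f(6) = 2, f(g(5)) = f(5) = 5, f(g(6)) = f(2) = 3, f(g(7)) = f(1) = 6.
Hence fg = [7 1 4 2 5 3 6].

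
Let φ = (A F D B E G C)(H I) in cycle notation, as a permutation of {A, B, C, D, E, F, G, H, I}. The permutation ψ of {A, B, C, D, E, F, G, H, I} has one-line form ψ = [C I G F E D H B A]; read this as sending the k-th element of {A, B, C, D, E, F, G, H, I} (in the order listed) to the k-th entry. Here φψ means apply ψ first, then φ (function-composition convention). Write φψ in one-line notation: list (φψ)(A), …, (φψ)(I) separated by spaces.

For each element, apply ψ then φ: A → C → A; B → I → H; C → G → C; D → F → D; E → E → G; F → D → B; G → H → I; H → B → E; I → A → F.
So φψ in one-line form is A H C D G B I E F.

A H C D G B I E F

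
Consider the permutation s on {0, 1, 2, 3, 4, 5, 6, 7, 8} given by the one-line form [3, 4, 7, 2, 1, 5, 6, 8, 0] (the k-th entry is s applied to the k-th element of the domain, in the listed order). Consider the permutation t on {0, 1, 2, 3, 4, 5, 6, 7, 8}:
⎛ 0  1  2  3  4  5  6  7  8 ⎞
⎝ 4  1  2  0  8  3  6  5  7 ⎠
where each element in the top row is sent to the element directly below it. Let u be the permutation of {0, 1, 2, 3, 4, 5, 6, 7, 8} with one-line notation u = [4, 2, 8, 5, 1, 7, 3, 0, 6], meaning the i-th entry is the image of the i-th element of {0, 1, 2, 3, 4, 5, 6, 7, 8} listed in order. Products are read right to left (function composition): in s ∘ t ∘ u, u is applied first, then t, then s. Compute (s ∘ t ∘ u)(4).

Chase 4: u(4) = 1; t(1) = 1; s(1) = 4. Hence (s ∘ t ∘ u)(4) = 4.

4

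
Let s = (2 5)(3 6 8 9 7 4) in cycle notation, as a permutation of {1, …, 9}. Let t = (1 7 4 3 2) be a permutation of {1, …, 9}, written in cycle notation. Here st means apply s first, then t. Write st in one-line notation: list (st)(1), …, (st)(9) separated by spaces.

7 5 6 2 1 8 3 9 4

For each element, apply s then t: 1 → 1 → 7; 2 → 5 → 5; 3 → 6 → 6; 4 → 3 → 2; 5 → 2 → 1; 6 → 8 → 8; 7 → 4 → 3; 8 → 9 → 9; 9 → 7 → 4.
Collecting the images, st = [7 5 6 2 1 8 3 9 4].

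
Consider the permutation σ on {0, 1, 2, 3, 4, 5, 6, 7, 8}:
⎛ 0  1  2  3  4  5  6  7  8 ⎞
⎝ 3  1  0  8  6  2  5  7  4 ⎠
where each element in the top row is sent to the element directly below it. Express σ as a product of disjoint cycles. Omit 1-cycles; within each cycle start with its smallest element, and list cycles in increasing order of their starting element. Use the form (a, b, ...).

(0, 3, 8, 4, 6, 5, 2)

From 0: 0 → 3 → 8 → 4 → 6 → 5 → 2 → 0, closing the cycle (0, 3, 8, 4, 6, 5, 2).
Continuing from each remaining unvisited element yields (0, 3, 8, 4, 6, 5, 2).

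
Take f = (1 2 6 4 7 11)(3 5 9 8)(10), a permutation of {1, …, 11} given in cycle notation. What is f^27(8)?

8 lies in the 4-cycle (3 5 9 8).
Since the cycle has length 4, f^27 acts on it the same as f^3 (27 mod 4 = 3).
Advancing 3 steps from 8: 8 → 3 → 5 → 9.

9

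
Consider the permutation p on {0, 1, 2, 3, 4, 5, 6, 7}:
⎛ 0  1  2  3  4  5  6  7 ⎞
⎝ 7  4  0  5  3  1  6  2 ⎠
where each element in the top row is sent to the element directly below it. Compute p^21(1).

4

Tracing 1 → 4 → … returns to 1 after 4 steps, so 1 lies in a 4-cycle (1 4 3 5).
On a 4-cycle, p^4 is the identity, so p^21 = p^1 there (21 ≡ 1 mod 4).
Stepping 1 place around the cycle: 1 → 4.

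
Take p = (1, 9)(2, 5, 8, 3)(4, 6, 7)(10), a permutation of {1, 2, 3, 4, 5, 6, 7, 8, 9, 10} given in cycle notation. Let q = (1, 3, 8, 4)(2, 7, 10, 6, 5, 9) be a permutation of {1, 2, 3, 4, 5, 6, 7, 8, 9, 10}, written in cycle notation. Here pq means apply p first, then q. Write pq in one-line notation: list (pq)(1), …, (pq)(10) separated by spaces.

Chase each element through p then q: 1 → 9 → 2; 2 → 5 → 9; 3 → 2 → 7; 4 → 6 → 5; 5 → 8 → 4; 6 → 7 → 10; 7 → 4 → 1; 8 → 3 → 8; 9 → 1 → 3; 10 → 10 → 6.
So pq in one-line form is 2 9 7 5 4 10 1 8 3 6.

2 9 7 5 4 10 1 8 3 6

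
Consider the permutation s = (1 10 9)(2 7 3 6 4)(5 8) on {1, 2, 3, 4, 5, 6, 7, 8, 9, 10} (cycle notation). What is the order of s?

30

The disjoint cycles have lengths 5, 3, 2.
Since disjoint cycles commute, ord(s) = lcm(5, 3, 2) = 30.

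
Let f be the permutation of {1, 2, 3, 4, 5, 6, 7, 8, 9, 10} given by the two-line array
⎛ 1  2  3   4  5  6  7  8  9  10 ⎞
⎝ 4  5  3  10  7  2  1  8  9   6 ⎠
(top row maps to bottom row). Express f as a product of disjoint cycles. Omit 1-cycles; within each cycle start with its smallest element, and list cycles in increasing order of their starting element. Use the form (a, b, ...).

(1, 4, 10, 6, 2, 5, 7)

From 1: 1 → 4 → 10 → 6 → 2 → 5 → 7 → 1, closing the cycle (1, 4, 10, 6, 2, 5, 7).
Repeating from the next unused element and collecting all non-trivial cycles gives (1, 4, 10, 6, 2, 5, 7).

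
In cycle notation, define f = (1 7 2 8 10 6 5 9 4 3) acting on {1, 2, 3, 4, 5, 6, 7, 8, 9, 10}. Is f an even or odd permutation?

The cycle lengths are 10.
A cycle of length ℓ contributes ℓ−1 transpositions, so f is a product of 9 transpositions — odd.

odd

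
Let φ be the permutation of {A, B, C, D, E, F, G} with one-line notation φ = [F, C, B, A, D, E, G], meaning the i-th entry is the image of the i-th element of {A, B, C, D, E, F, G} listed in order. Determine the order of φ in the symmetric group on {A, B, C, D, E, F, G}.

Decomposing into disjoint cycles gives cycle lengths 4, 2, 1.
The order is lcm(4, 2) = 4.

4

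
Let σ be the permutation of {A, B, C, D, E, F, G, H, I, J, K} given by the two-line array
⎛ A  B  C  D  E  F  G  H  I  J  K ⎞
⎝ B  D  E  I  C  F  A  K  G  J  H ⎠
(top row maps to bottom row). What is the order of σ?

Writing σ as disjoint cycles, the cycle lengths are 5, 2, 2, 1, 1.
The order of σ is the least common multiple of its cycle lengths: lcm(5, 2, 2) = 10.

10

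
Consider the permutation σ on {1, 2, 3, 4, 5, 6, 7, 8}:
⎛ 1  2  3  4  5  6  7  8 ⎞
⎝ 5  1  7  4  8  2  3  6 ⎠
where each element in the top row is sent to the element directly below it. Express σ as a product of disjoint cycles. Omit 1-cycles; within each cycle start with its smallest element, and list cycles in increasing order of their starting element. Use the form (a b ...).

Iterating σ from 1 gives 1 → 5 → 8 → 6 → 2 → 1; that is the 5-cycle (1 5 8 6 2).
Continuing from each remaining unvisited element yields (1 5 8 6 2)(3 7).

(1 5 8 6 2)(3 7)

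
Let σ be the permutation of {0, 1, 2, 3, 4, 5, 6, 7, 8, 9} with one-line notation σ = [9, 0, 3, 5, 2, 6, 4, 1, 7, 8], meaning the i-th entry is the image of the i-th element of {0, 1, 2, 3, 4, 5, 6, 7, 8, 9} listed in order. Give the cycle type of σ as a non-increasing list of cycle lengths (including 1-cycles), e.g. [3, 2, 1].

The disjoint cycles are (0, 9, 8, 7, 1)(2, 3, 5, 6, 4), with lengths 5, 5 in non-increasing order.

[5, 5]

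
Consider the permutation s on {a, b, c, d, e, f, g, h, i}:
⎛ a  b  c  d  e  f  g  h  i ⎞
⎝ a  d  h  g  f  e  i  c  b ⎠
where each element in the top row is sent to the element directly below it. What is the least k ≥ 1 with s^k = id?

4

Writing s as disjoint cycles, the cycle lengths are 4, 2, 2, 1.
The order of s is the least common multiple of its cycle lengths: lcm(4, 2, 2) = 4.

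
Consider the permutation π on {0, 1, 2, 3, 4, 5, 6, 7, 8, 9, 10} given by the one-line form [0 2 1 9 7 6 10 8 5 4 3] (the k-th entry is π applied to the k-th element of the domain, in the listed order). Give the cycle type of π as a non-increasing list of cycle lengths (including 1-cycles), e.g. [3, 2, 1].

[8, 2, 1]

The disjoint cycles are (0)(1 2)(3 9 4 7 8 5 6 10), with lengths 8, 2, 1 in non-increasing order.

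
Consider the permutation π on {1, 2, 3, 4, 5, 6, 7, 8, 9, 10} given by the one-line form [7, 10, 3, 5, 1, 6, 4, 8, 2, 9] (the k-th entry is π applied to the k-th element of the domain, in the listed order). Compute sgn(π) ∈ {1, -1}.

-1

In disjoint-cycle form the cycle lengths are 4, 3, 1, 1, 1.
A cycle is odd iff its length is even; π has 1 even-length cycle, so sgn(π) = (−1)^1 and π is odd.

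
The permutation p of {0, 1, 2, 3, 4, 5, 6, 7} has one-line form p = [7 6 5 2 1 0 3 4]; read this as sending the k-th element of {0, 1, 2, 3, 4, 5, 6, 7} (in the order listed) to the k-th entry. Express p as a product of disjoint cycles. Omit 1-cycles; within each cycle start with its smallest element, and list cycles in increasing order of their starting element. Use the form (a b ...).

(0 7 4 1 6 3 2 5)

Start at 0 and follow images: 0 → 7 → 4 → 1 → 6 → 3 → 2 → 5 → 0, giving the cycle (0 7 4 1 6 3 2 5).
Continuing from each remaining unvisited element yields (0 7 4 1 6 3 2 5).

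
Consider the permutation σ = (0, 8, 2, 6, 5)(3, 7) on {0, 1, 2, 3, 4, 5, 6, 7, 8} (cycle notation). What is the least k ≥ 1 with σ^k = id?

10

The disjoint cycles have lengths 5, 2, 1, 1.
The order of σ is the least common multiple of its cycle lengths: lcm(5, 2) = 10.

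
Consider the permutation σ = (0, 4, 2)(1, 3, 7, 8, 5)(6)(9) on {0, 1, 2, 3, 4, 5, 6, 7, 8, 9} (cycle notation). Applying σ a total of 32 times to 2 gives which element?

4

2 lies in the 3-cycle (0, 4, 2).
Powers repeat with period 3 on this cycle, and 32 mod 3 = 2, so σ^32(2) = σ^2(2).
Stepping 2 places around the cycle: 2 → 0 → 4.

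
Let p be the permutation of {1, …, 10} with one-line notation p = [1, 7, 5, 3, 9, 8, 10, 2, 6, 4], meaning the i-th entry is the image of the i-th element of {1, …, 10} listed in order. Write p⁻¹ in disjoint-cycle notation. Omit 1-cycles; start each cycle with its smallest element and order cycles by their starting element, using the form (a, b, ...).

(2, 8, 6, 9, 5, 3, 4, 10, 7)

First write p in disjoint cycles: (2, 7, 10, 4, 3, 5, 9, 6, 8).
Reversing each cycle (and rotating so the smallest element leads) gives p⁻¹ = (2, 8, 6, 9, 5, 3, 4, 10, 7).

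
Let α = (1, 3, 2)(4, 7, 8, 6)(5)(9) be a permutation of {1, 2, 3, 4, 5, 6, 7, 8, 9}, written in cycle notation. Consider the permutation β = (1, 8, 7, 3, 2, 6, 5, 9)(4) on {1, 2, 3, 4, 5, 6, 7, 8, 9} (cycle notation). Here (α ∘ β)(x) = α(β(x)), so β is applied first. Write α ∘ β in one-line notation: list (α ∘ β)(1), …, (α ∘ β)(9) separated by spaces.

6 4 1 7 9 5 2 8 3

Chase each element through β then α: 1 → 8 → 6; 2 → 6 → 4; 3 → 2 → 1; 4 → 4 → 7; 5 → 9 → 9; 6 → 5 → 5; 7 → 3 → 2; 8 → 7 → 8; 9 → 1 → 3.
So α ∘ β in one-line form is 6 4 1 7 9 5 2 8 3.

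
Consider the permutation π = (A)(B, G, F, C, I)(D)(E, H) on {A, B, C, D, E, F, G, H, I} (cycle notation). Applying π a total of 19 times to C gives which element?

F

C lies in the 5-cycle (B, G, F, C, I).
Since the cycle has length 5, π^19 acts on it the same as π^4 (19 mod 5 = 4).
Advancing 4 steps from C: C → I → B → G → F.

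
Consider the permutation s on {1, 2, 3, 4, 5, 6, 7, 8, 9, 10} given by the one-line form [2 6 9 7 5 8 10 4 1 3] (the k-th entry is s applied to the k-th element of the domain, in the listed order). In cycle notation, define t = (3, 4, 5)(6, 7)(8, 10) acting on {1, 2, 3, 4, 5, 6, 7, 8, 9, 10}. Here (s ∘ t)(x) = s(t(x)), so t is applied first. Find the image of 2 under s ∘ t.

t(2) = 2, then s(2) = 6; composing gives (s ∘ t)(2) = 6.

6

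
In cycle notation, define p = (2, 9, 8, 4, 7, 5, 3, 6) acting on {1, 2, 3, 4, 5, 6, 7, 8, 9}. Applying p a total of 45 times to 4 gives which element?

2

4 lies in the 8-cycle (2, 9, 8, 4, 7, 5, 3, 6).
Powers repeat with period 8 on this cycle, and 45 mod 8 = 5, so p^45(4) = p^5(4).
Advancing 5 steps from 4: 4 → 7 → 5 → 3 → 6 → 2.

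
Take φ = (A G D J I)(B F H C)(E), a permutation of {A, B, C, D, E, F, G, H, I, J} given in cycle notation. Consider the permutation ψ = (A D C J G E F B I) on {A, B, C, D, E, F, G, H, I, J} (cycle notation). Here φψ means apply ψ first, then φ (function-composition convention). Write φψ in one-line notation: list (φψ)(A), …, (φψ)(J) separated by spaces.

For each element, apply ψ then φ: A → D → J; B → I → A; C → J → I; D → C → B; E → F → H; F → B → F; G → E → E; H → H → C; I → A → G; J → G → D.
Collecting the images, φψ = [J A I B H F E C G D].

J A I B H F E C G D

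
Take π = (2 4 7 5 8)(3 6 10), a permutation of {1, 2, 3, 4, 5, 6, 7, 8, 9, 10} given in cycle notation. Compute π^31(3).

3 lies in the 3-cycle (3 6 10).
Powers repeat with period 3 on this cycle, and 31 mod 3 = 1, so π^31(3) = π^1(3).
Stepping 1 place around the cycle: 3 → 6.

6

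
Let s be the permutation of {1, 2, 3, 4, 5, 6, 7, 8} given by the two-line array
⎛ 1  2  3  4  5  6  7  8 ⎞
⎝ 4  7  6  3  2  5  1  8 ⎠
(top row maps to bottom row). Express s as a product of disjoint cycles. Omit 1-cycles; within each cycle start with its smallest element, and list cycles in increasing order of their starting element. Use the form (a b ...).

Iterating s from 1 gives 1 → 4 → 3 → 6 → 5 → 2 → 7 → 1; that is the 7-cycle (1 4 3 6 5 2 7).
Repeating from the next unused element and collecting all non-trivial cycles gives (1 4 3 6 5 2 7).

(1 4 3 6 5 2 7)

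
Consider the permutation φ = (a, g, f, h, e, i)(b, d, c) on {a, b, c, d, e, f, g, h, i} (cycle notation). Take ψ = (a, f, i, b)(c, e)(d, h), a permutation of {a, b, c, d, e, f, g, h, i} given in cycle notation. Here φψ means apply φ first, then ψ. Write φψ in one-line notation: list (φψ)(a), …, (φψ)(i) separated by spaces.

g h a e b d i c f

(φψ)(x) = ψ(φ(x)). Computing each image: ψ(φ(a)) = ψ(g) = g, ψ(φ(b)) = ψ(d) = h, ψ(φ(c)) = ψ(b) = a, ψ(φ(d)) = ψ(c) = e, ψ(φ(e)) = ψ(i) = b, ψ(φ(f)) = ψ(h) = d, ψ(φ(g)) = ψ(f) = i, ψ(φ(h)) = ψ(e) = c, ψ(φ(i)) = ψ(a) = f.
Hence φψ = [g h a e b d i c f].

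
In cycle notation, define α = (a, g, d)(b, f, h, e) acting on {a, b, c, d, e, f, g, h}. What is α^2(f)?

f lies in the 4-cycle (b, f, h, e).
Stepping 2 places around the cycle: f → h → e.

e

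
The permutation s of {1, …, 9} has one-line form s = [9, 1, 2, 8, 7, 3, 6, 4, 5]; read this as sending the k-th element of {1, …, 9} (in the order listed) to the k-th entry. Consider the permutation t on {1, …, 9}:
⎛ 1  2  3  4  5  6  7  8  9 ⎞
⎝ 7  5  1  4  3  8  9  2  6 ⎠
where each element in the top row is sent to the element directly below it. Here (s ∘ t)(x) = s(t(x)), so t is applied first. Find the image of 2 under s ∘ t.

7

t(2) = 5, then s(5) = 7; composing gives (s ∘ t)(2) = 7.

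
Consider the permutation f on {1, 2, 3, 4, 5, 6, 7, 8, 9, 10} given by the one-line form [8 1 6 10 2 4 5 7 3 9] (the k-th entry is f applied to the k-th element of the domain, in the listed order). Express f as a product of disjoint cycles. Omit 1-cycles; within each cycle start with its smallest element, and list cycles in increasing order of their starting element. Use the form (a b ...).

(1 8 7 5 2)(3 6 4 10 9)

Iterating f from 1 gives 1 → 8 → 7 → 5 → 2 → 1; that is the 5-cycle (1 8 7 5 2).
Continuing from each remaining unvisited element yields (1 8 7 5 2)(3 6 4 10 9).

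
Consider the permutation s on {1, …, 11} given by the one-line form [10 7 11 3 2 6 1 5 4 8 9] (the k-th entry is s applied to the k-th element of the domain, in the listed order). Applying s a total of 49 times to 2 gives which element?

Tracing 2 → 7 → … returns to 2 after 6 steps, so 2 lies in a 6-cycle (1, 10, 8, 5, 2, 7).
Powers repeat with period 6 on this cycle, and 49 mod 6 = 1, so s^49(2) = s^1(2).
Stepping 1 place around the cycle: 2 → 7.

7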